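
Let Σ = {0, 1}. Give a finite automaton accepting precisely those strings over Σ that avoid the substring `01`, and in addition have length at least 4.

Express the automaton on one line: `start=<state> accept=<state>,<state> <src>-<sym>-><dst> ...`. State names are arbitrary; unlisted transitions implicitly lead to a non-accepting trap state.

Handle the two conditions separately and then intersect. One (3 states) tracks partial matches of the forbidden pattern `01`; the other (6 states) tracks the input length, saturating at 5. Each combined state is a pair, one component from each; accept when both components accept. Minimizing collapses redundant product states.
With 10 states:
        0   1  
>  q0   q1  q2 
   q1   q3  q4 
   q2   q3  q5 
   q3   q6  q4 
   q4   q4  q4 
   q5   q6  q7 
   q6   q8  q4 
   q7   q8  q9 
 * q8   q8  q4 
 * q9   q8  q9 
(> = start, * = accepting)

start=q0 accept=q8,q9 q0-0->q1 q0-1->q2 q1-0->q3 q1-1->q4 q2-0->q3 q2-1->q5 q3-0->q6 q3-1->q4 q4-0->q4 q4-1->q4 q5-0->q6 q5-1->q7 q6-0->q8 q6-1->q4 q7-0->q8 q7-1->q9 q8-0->q8 q8-1->q4 q9-0->q8 q9-1->q9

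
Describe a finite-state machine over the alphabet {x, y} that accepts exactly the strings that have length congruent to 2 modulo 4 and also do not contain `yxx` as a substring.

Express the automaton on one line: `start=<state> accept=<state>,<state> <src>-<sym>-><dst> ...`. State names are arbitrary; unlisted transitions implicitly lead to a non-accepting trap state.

Handle the two conditions separately and then intersect. One (4 states) tracks the input length modulo 4; the other (4 states) tracks partial matches of the forbidden pattern `yxx`. Each combined state is a pair, one component from each; accept when both components accept. Equivalent product states are then merged.
A 13-state machine:
          x    y  
>  S0     S1   S2 
   S1     S3   S4 
   S2     S5   S4 
 * S3     S6   S7 
 * S4     S8   S7 
 * S5     S9   S7 
   S6     S0  S10 
   S7    S11  S10 
   S8     S9  S10 
   S9     S9   S9 
   S10   S12   S2 
   S11    S9   S2 
   S12    S9   S4 
(> = start, * = accepting)

start=S0 accept=S3,S4,S5 S0-x->S1 S0-y->S2 S1-x->S3 S1-y->S4 S2-x->S5 S2-y->S4 S3-x->S6 S3-y->S7 S4-x->S8 S4-y->S7 S5-x->S9 S5-y->S7 S6-x->S0 S6-y->S10 S7-x->S11 S7-y->S10 S8-x->S9 S8-y->S10 S9-x->S9 S9-y->S9 S10-x->S12 S10-y->S2 S11-x->S9 S11-y->S2 S12-x->S9 S12-y->S4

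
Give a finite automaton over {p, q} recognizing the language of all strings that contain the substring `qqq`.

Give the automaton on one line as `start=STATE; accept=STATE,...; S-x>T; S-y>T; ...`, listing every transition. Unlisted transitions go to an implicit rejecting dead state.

Track how much of `qqq` has been matched so far: state A is no progress, D is the absorbing accept state reached once `qqq` has occurred. Intermediate states record partial matches; on a mismatch, fall back to the longest reusable overlap.
4 states suffice.
       p  q 
>  A   A  B 
   B   A  C 
   C   A  D 
 * D   D  D 
(> = start, * = accepting)

start=A; accept=D; A-p>A; A-q>B; B-p>A; B-q>C; C-p>A; C-q>D; D-p>D; D-q>D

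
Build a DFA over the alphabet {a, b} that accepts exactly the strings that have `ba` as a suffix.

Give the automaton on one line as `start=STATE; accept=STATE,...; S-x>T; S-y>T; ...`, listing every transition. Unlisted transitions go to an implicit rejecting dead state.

Let each state record the length of the longest suffix of the input read so far that is also a prefix of `ba`. s1 means the last symbol is `b`; s2 means the last 2 symbols are `ba`. Accept only at s2, where the string currently ends in `ba`.
With 3 states:
        a   b  
>  s0   s0  s1 
   s1   s2  s1 
 * s2   s0  s1 
(> = start, * = accepting)

start=s0; accept=s2; s0-a>s0; s0-b>s1; s1-a>s2; s1-b>s1; s2-a>s0; s2-b>s1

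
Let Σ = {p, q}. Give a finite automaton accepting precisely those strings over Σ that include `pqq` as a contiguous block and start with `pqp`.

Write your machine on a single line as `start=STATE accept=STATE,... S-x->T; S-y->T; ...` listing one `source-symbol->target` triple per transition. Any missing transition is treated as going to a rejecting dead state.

start=s0; accept=s9; s0-p->s1; s0-q->s2; s1-p->s3; s1-q->s4; s2-p->s3; s2-q->s2; s3-p->s3; s3-q->s5; s4-p->s6; s4-q->s7; s5-p->s3; s5-q->s7; s6-p->s6; s6-q->s8; s7-p->s7; s7-q->s7; s8-p->s6; s8-q->s9; s9-p->s9; s9-q->s9

Build one automaton per condition and run them in lockstep. One (4 states) tracks whether and how much of `pqq` has been seen; the other (5 states) tracks whether the input so far still matches the prefix `pqp`. Each combined state is a pair, one component from each; accept when both components accept.
With 10 states:
        p   q  
>  s0   s1  s2 
   s1   s3  s4 
   s2   s3  s2 
   s3   s3  s5 
   s4   s6  s7 
   s5   s3  s7 
   s6   s6  s8 
   s7   s7  s7 
   s8   s6  s9 
 * s9   s9  s9 
(> = start, * = accepting)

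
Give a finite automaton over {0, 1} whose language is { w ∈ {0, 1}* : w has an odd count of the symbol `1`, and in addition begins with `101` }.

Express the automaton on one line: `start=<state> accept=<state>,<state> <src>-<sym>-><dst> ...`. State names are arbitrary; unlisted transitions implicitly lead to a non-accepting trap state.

Build one automaton per condition and run them in lockstep. One (2 states) tracks the count of `1`s modulo 2; the other (5 states) tracks whether the input so far still matches the prefix `101`. Each combined state is a pair, one component from each; accept when both components accept. Minimizing collapses redundant product states.
        0   1  
>  S0   S1  S2 
   S1   S1  S1 
   S2   S3  S1 
   S3   S1  S4 
   S4   S4  S5 
 * S5   S5  S4 
(> = start, * = accepting)

start=S0 accept=S5 S0-0->S1 S0-1->S2 S1-0->S1 S1-1->S1 S2-0->S3 S2-1->S1 S3-0->S1 S3-1->S4 S4-0->S4 S4-1->S5 S5-0->S5 S5-1->S4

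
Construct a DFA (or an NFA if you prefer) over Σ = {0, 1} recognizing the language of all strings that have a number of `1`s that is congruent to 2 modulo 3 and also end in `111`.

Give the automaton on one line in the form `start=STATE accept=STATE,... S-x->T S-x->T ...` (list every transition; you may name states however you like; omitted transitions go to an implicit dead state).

Run two small machines in parallel and take their product. The first has 3 states tracking the count of `1`s modulo 3; the second has 4 states tracking how much of the suffix `111` has currently been matched. A product state is a pair (one from each), accepting exactly when both do.
A 12-state machine:
          0    1  
>  S0     S0   S1 
   S1     S2   S3 
   S2     S2   S4 
   S3     S5   S6 
   S4     S5   S7 
   S5     S5   S8 
   S6     S0   S9 
   S7     S0   S9 
   S8     S0  S10 
   S9     S2  S11 
   S10    S2  S11 
 * S11    S5   S6 
(> = start, * = accepting)

start=S0 accept=S11 S0-0->S0 S0-1->S1 S1-0->S2 S1-1->S3 S2-0->S2 S2-1->S4 S3-0->S5 S3-1->S6 S4-0->S5 S4-1->S7 S5-0->S5 S5-1->S8 S6-0->S0 S6-1->S9 S7-0->S0 S7-1->S9 S8-0->S0 S8-1->S10 S9-0->S2 S9-1->S11 S10-0->S2 S10-1->S11 S11-0->S5 S11-1->S6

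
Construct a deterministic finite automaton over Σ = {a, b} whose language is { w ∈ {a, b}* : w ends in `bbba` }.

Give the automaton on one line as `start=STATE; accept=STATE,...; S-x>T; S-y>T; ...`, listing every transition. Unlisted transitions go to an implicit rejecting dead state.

Let each state record the length of the longest suffix of the input read so far that is also a prefix of `bbba`. S1 means the last symbol is `b`; S2 means the last 2 symbols are `bb`; S3 means the last 3 symbols are `bbb`; S4 means the last 4 symbols are `bbba`. Accept only at S4, where the string currently ends in `bbba`.
        a   b  
>  S0   S0  S1 
   S1   S0  S2 
   S2   S0  S3 
   S3   S4  S3 
 * S4   S0  S1 
(> = start, * = accepting)

start=S0; accept=S4; S0-a>S0; S0-b>S1; S1-a>S0; S1-b>S2; S2-a>S0; S2-b>S3; S3-a>S4; S3-b>S3; S4-a>S0; S4-b>S1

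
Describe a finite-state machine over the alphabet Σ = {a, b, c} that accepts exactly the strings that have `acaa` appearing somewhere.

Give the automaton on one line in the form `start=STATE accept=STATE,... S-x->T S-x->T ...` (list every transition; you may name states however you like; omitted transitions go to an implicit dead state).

start=s0 accept=s4 s0-a->s1 s0-b->s0 s0-c->s0 s1-a->s1 s1-b->s0 s1-c->s2 s2-a->s3 s2-b->s0 s2-c->s0 s3-a->s4 s3-b->s0 s3-c->s2 s4-a->s4 s4-b->s4 s4-c->s4

Track how much of `acaa` has been matched so far: state s0 is no progress, s4 is the absorbing accept state reached once `acaa` has occurred. Intermediate states record partial matches; on a mismatch, fall back to the longest reusable overlap.
A 5-state machine:
        a   b   c  
>  s0   s1  s0  s0 
   s1   s1  s0  s2 
   s2   s3  s0  s0 
   s3   s4  s0  s2 
 * s4   s4  s4  s4 
(> = start, * = accepting)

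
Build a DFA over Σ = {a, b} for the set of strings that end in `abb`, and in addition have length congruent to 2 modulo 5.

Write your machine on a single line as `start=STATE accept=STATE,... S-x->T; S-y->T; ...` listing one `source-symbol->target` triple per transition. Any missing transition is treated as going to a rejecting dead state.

Build one automaton per condition and run them in lockstep. The first has 4 states tracking how much of the suffix `abb` has currently been matched; the second has 5 states tracking the input length modulo 5. A product state is a pair (one from each), accepting exactly when both do. Minimizing collapses redundant product states.
        a   b  
>  S0   S1  S1 
   S1   S2  S2 
   S2   S3  S3 
   S3   S4  S4 
   S4   S5  S0 
   S5   S1  S6 
   S6   S2  S7 
 * S7   S3  S3 
(> = start, * = accepting)

start=S0; accept=S7; S0-a->S1; S0-b->S1; S1-a->S2; S1-b->S2; S2-a->S3; S2-b->S3; S3-a->S4; S3-b->S4; S4-a->S5; S4-b->S0; S5-a->S1; S5-b->S6; S6-a->S2; S6-b->S7; S7-a->S3; S7-b->S3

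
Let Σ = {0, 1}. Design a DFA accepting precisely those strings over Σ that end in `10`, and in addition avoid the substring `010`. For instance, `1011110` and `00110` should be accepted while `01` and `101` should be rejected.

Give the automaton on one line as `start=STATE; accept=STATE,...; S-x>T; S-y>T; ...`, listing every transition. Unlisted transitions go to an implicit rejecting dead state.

start=q0; accept=q4; q0-0>q1; q0-1>q2; q1-0>q1; q1-1>q3; q2-0>q4; q2-1>q2; q3-0>q5; q3-1>q2; q4-0>q1; q4-1>q3; q5-0>q6; q5-1>q7; q6-0>q6; q6-1>q7; q7-0>q5; q7-1>q7

Build one automaton per condition and run them in lockstep. The first has 3 states tracking how much of the suffix `10` has currently been matched; the second has 4 states tracking partial matches of the forbidden pattern `010`. A product state is a pair (one from each), accepting exactly when both do.
8 states suffice.
        0   1  
>  q0   q1  q2 
   q1   q1  q3 
   q2   q4  q2 
   q3   q5  q2 
 * q4   q1  q3 
   q5   q6  q7 
   q6   q6  q7 
   q7   q5  q7 
(> = start, * = accepting)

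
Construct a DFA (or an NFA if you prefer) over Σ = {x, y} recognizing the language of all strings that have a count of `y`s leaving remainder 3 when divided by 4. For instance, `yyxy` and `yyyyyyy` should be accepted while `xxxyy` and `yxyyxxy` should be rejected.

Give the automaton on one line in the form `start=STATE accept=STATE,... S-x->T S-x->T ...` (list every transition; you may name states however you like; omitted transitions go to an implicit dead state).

start=q0 accept=q3 q0-x->q0 q0-y->q1 q1-x->q1 q1-y->q2 q2-x->q2 q2-y->q3 q3-x->q3 q3-y->q0

Keep the running count of `y`s modulo 4: each `y` advances along the cycle q0 → q1 → q2 → q3 → q0 while other symbols loop. Accept at q3.
With 4 states:
        x   y  
>  q0   q0  q1 
   q1   q1  q2 
   q2   q2  q3 
 * q3   q3  q0 
(> = start, * = accepting)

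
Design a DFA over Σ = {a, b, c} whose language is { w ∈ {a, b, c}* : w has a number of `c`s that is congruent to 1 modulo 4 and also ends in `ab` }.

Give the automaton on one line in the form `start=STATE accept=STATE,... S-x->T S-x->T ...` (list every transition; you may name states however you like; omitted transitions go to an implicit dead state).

Handle the two conditions separately and then intersect. The first has 4 states tracking the count of `c`s modulo 4; the second has 3 states tracking how much of the suffix `ab` has currently been matched. A product state is a pair (one from each), accepting exactly when both do. Minimizing collapses redundant product states.
A 6-state machine:
        a   b   c  
>  q0   q0  q0  q1 
   q1   q2  q1  q3 
   q2   q2  q4  q3 
   q3   q3  q3  q5 
 * q4   q2  q1  q3 
   q5   q5  q5  q0 
(> = start, * = accepting)

start=q0 accept=q4 q0-a->q0 q0-b->q0 q0-c->q1 q1-a->q2 q1-b->q1 q1-c->q3 q2-a->q2 q2-b->q4 q2-c->q3 q3-a->q3 q3-b->q3 q3-c->q5 q4-a->q2 q4-b->q1 q4-c->q3 q5-a->q5 q5-b->q5 q5-c->q0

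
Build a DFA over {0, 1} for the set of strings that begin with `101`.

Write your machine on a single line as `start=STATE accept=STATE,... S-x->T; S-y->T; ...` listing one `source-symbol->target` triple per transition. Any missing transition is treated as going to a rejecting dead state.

Walk along `101` while the input agrees: from q0 take `1` to q1, and so on. Any deviation drops to the rejecting sink q4. Once q3 is reached the prefix is confirmed and every continuation is accepted.
        0   1  
>  q0   q4  q1 
   q1   q2  q4 
   q2   q4  q3 
 * q3   q3  q3 
   q4   q4  q4 
(> = start, * = accepting)

start=q0; accept=q3; q0-0->q4; q0-1->q1; q1-0->q2; q1-1->q4; q2-0->q4; q2-1->q3; q3-0->q3; q3-1->q3; q4-0->q4; q4-1->q4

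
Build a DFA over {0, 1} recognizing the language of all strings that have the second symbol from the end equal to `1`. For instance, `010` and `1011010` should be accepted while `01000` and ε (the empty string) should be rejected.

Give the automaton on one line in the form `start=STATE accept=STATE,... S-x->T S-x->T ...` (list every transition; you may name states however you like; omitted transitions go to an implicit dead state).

A DFA must remember the last 2 symbols (since which symbol is second-to-last isn't known until the input ends). Use one state per possible window of the last ≤2 symbols; accept from those whose window starts with `1`.
With 7 states:
        0   1  
>  s0   s1  s2 
   s1   s3  s4 
   s2   s5  s6 
   s3   s3  s4 
   s4   s5  s6 
 * s5   s3  s4 
 * s6   s5  s6 
(> = start, * = accepting)

start=s0 accept=s5,s6 s0-0->s1 s0-1->s2 s1-0->s3 s1-1->s4 s2-0->s5 s2-1->s6 s3-0->s3 s3-1->s4 s4-0->s5 s4-1->s6 s5-0->s3 s5-1->s4 s6-0->s5 s6-1->s6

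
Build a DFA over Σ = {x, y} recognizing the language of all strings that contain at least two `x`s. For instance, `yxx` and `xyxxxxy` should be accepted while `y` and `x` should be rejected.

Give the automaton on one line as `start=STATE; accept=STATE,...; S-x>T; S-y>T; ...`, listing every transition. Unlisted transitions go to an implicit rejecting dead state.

Count `x`s, saturating at 3: states A through C mean 0 through 2 `x`s seen; D means more than 2. Each `x` increments (capped at D); other symbols loop. Accept from {C, D}.
       x  y 
>  A   B  A 
   B   C  B 
 * C   D  C 
 * D   D  D 
(> = start, * = accepting)

start=A; accept=C,D; A-x>B; A-y>A; B-x>C; B-y>B; C-x>D; C-y>C; D-x>D; D-y>D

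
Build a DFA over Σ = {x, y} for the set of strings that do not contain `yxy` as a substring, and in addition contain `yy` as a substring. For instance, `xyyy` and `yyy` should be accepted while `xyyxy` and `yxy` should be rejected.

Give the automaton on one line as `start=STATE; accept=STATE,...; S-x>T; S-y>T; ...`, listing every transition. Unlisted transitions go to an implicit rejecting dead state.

start=q0; accept=q3,q5,q6; q0-x>q0; q0-y>q1; q1-x>q2; q1-y>q3; q2-x>q0; q2-y>q4; q3-x>q5; q3-y>q3; q4-x>q4; q4-y>q4; q5-x>q6; q5-y>q4; q6-x>q6; q6-y>q3

Build one automaton per condition and run them in lockstep. One (4 states) tracks partial matches of the forbidden pattern `yxy`; the other (3 states) tracks whether and how much of `yy` has been seen. Each combined state is a pair, one component from each; accept when both components accept. Equivalent product states are then merged.
        x   y  
>  q0   q0  q1 
   q1   q2  q3 
   q2   q0  q4 
 * q3   q5  q3 
   q4   q4  q4 
 * q5   q6  q4 
 * q6   q6  q3 
(> = start, * = accepting)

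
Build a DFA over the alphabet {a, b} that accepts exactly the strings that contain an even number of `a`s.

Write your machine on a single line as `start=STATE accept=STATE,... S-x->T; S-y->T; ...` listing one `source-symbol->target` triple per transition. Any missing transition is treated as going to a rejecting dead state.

The only thing that matters is how many `a`s have appeared, reduced mod 2. Use one state per residue: S0 for 0, …, S1 for 1. Reading `a` moves to the next residue; anything else stays put. S0 is accepting.
2 states suffice.
        a   b  
>* S0   S1  S0 
   S1   S0  S1 
(> = start, * = accepting)

start=S0; accept=S0; S0-a->S1; S0-b->S0; S1-a->S0; S1-b->S1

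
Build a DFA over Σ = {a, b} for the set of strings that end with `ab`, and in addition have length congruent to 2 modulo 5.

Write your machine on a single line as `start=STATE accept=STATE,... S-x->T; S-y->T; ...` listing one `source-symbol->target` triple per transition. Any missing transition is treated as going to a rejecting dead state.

Run two small machines in parallel and take their product. The first has 3 states tracking how much of the suffix `ab` has currently been matched; the second has 5 states tracking the input length modulo 5. A product state is a pair (one from each), accepting exactly when both do. After merging equivalent states the machine shrinks.
7 states suffice.
        a   b  
>  S0   S1  S2 
   S1   S3  S4 
   S2   S3  S3 
   S3   S5  S5 
 * S4   S5  S5 
   S5   S6  S6 
   S6   S0  S0 
(> = start, * = accepting)

start=S0; accept=S4; S0-a->S1; S0-b->S2; S1-a->S3; S1-b->S4; S2-a->S3; S2-b->S3; S3-a->S5; S3-b->S5; S4-a->S5; S4-b->S5; S5-a->S6; S5-b->S6; S6-a->S0; S6-b->S0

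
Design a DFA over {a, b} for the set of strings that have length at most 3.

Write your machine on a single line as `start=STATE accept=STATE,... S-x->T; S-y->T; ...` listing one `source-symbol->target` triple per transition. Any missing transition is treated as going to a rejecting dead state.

start=q0; accept=q0,q1,q2,q3; q0-a->q1; q0-b->q1; q1-a->q2; q1-b->q2; q2-a->q3; q2-b->q3; q3-a->q4; q3-b->q4; q4-a->q4; q4-b->q4

Count input length up to 4: every symbol moves from q0 toward q4, which means 'more than 3' and absorbs. Accept from {q0, q1, q2, q3}.
        a   b  
>* q0   q1  q1 
 * q1   q2  q2 
 * q2   q3  q3 
 * q3   q4  q4 
   q4   q4  q4 
(> = start, * = accepting)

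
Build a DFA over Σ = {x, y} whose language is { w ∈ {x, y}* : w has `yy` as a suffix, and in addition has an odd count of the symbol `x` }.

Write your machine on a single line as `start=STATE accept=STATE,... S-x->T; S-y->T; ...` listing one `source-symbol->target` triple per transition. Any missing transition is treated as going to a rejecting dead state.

Build one automaton per condition and run them in lockstep. One (3 states) tracks how much of the suffix `yy` has currently been matched; the other (2 states) tracks the count of `x`s modulo 2. Each combined state is a pair, one component from each; accept when both components accept. Minimizing collapses redundant product states.
A 4-state machine:
        x   y  
>  q0   q1  q0 
   q1   q0  q2 
   q2   q0  q3 
 * q3   q0  q3 
(> = start, * = accepting)

start=q0; accept=q3; q0-x->q1; q0-y->q0; q1-x->q0; q1-y->q2; q2-x->q0; q2-y->q3; q3-x->q0; q3-y->q3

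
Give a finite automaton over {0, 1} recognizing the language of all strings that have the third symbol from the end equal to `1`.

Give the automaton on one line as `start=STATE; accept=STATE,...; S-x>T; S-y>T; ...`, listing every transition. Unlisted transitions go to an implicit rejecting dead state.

A DFA must remember the last 3 symbols (since which symbol is third-to-last isn't known until the input ends). Use one state per possible window of the last ≤3 symbols; accept from those whose window starts with `1`.
          0    1  
>  q0     q1   q2 
   q1     q3   q4 
   q2     q5   q6 
   q3     q7   q8 
   q4     q9  q10 
   q5    q11  q12 
   q6    q13  q14 
   q7     q7   q8 
   q8     q9  q10 
   q9    q11  q12 
   q10   q13  q14 
 * q11    q7   q8 
 * q12    q9  q10 
 * q13   q11  q12 
 * q14   q13  q14 
(> = start, * = accepting)

start=q0; accept=q11,q12,q13,q14; q0-0>q1; q0-1>q2; q1-0>q3; q1-1>q4; q2-0>q5; q2-1>q6; q3-0>q7; q3-1>q8; q4-0>q9; q4-1>q10; q5-0>q11; q5-1>q12; q6-0>q13; q6-1>q14; q7-0>q7; q7-1>q8; q8-0>q9; q8-1>q10; q9-0>q11; q9-1>q12; q10-0>q13; q10-1>q14; q11-0>q7; q11-1>q8; q12-0>q9; q12-1>q10; q13-0>q11; q13-1>q12; q14-0>q13; q14-1>q14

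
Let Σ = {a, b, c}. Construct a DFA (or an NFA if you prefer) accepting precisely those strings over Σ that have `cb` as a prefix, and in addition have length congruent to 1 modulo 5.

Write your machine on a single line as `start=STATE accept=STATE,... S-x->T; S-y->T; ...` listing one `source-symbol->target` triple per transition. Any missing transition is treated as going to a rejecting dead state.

start=q0; accept=q7; q0-a->q1; q0-b->q1; q0-c->q2; q1-a->q1; q1-b->q1; q1-c->q1; q2-a->q1; q2-b->q3; q2-c->q1; q3-a->q4; q3-b->q4; q3-c->q4; q4-a->q5; q4-b->q5; q4-c->q5; q5-a->q6; q5-b->q6; q5-c->q6; q6-a->q7; q6-b->q7; q6-c->q7; q7-a->q3; q7-b->q3; q7-c->q3

Handle the two conditions separately and then intersect. The first has 4 states tracking whether the input so far still matches the prefix `cb`; the second has 5 states tracking the input length modulo 5. A product state is a pair (one from each), accepting exactly when both do. Minimizing collapses redundant product states.
With 8 states:
        a   b   c  
>  q0   q1  q1  q2 
   q1   q1  q1  q1 
   q2   q1  q3  q1 
   q3   q4  q4  q4 
   q4   q5  q5  q5 
   q5   q6  q6  q6 
   q6   q7  q7  q7 
 * q7   q3  q3  q3 
(> = start, * = accepting)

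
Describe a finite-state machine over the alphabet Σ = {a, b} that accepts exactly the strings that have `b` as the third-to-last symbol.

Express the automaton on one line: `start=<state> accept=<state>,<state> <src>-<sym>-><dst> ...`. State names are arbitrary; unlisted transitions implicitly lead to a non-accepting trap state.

start=q0 accept=q11,q12,q13,q14 q0-a->q1 q0-b->q2 q1-a->q3 q1-b->q4 q2-a->q5 q2-b->q6 q3-a->q7 q3-b->q8 q4-a->q9 q4-b->q10 q5-a->q11 q5-b->q12 q6-a->q13 q6-b->q14 q7-a->q7 q7-b->q8 q8-a->q9 q8-b->q10 q9-a->q11 q9-b->q12 q10-a->q13 q10-b->q14 q11-a->q7 q11-b->q8 q12-a->q9 q12-b->q10 q13-a->q11 q13-b->q12 q14-a->q13 q14-b->q14

Because acceptance depends on a position counted from the end, the machine has to buffer the most recent 3 symbols. Make each state the string of the last up-to-3 symbols read; on input `x` shift the window left and append `x`. Accept when the buffered window has length 3 and begins with `b`.
15 states suffice.
          a    b  
>  q0     q1   q2 
   q1     q3   q4 
   q2     q5   q6 
   q3     q7   q8 
   q4     q9  q10 
   q5    q11  q12 
   q6    q13  q14 
   q7     q7   q8 
   q8     q9  q10 
   q9    q11  q12 
   q10   q13  q14 
 * q11    q7   q8 
 * q12    q9  q10 
 * q13   q11  q12 
 * q14   q13  q14 
(> = start, * = accepting)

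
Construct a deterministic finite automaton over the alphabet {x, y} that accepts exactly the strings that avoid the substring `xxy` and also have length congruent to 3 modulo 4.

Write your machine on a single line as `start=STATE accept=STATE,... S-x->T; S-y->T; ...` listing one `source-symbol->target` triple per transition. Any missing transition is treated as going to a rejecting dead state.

start=S0; accept=S6,S8,S9; S0-x->S1; S0-y->S2; S1-x->S3; S1-y->S4; S2-x->S5; S2-y->S4; S3-x->S6; S3-y->S7; S4-x->S8; S4-y->S9; S5-x->S6; S5-y->S9; S6-x->S10; S6-y->S11; S7-x->S11; S7-y->S11; S8-x->S10; S8-y->S0; S9-x->S12; S9-y->S0; S10-x->S13; S10-y->S14; S11-x->S14; S11-y->S14; S12-x->S13; S12-y->S2; S13-x->S3; S13-y->S15; S14-x->S15; S14-y->S15; S15-x->S7; S15-y->S7

Run two small machines in parallel and take their product. The first has 4 states tracking partial matches of the forbidden pattern `xxy`; the second has 4 states tracking the input length modulo 4. A product state is a pair (one from each), accepting exactly when both do.
          x    y  
>  S0     S1   S2 
   S1     S3   S4 
   S2     S5   S4 
   S3     S6   S7 
   S4     S8   S9 
   S5     S6   S9 
 * S6    S10  S11 
   S7    S11  S11 
 * S8    S10   S0 
 * S9    S12   S0 
   S10   S13  S14 
   S11   S14  S14 
   S12   S13   S2 
   S13    S3  S15 
   S14   S15  S15 
   S15    S7   S7 
(> = start, * = accepting)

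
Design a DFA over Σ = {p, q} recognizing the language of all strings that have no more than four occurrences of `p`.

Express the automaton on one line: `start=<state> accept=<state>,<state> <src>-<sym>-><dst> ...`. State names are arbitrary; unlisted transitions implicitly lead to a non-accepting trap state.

Only the number of `p`s matters, and only up to 5. Make a chain A → B → C → D → E → F advanced by each `p` (with F absorbing); every other symbol self-loops. The accepting set is {A, B, C, D, E}.
A 6-state machine:
       p  q 
>* A   B  A 
 * B   C  B 
 * C   D  C 
 * D   E  D 
 * E   F  E 
   F   F  F 
(> = start, * = accepting)

start=A accept=A,B,C,D,E A-p->B A-q->A B-p->C B-q->B C-p->D C-q->C D-p->E D-q->D E-p->F E-q->E F-p->F F-q->F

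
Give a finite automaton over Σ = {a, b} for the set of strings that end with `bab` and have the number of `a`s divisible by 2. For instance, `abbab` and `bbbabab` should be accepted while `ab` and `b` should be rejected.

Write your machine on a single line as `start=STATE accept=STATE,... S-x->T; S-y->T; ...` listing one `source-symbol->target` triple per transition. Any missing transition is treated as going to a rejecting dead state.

start=q0; accept=q4; q0-a->q1; q0-b->q0; q1-a->q0; q1-b->q2; q2-a->q3; q2-b->q2; q3-a->q1; q3-b->q4; q4-a->q1; q4-b->q0

Build one automaton per condition and run them in lockstep. One (4 states) tracks how much of the suffix `bab` has currently been matched; the other (2 states) tracks the count of `a`s modulo 2. Each combined state is a pair, one component from each; accept when both components accept. Minimizing collapses redundant product states.
5 states suffice.
        a   b  
>  q0   q1  q0 
   q1   q0  q2 
   q2   q3  q2 
   q3   q1  q4 
 * q4   q1  q0 
(> = start, * = accepting)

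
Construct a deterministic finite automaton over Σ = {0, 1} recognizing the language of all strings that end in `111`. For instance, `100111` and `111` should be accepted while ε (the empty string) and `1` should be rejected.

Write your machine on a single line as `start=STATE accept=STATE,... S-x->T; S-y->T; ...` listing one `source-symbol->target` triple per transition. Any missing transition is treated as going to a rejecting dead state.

Remember how much of `111` the current input suffix matches. State S0 means no match yet; S1 means the last symbol is `1`; S2 means the last 2 symbols are `11`; S3 means the last 3 symbols are `111`. Only S3 accepts. On a mismatch, fall back to the longest proper suffix that is still a prefix of `111`.
        0   1  
>  S0   S0  S1 
   S1   S0  S2 
   S2   S0  S3 
 * S3   S0  S3 
(> = start, * = accepting)

start=S0; accept=S3; S0-0->S0; S0-1->S1; S1-0->S0; S1-1->S2; S2-0->S0; S2-1->S3; S3-0->S0; S3-1->S3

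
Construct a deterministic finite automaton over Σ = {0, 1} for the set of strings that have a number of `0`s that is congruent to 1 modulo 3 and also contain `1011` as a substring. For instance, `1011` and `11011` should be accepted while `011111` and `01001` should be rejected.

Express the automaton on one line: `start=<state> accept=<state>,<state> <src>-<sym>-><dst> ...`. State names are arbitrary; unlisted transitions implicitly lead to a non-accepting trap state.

Handle the two conditions separately and then intersect. The first has 3 states tracking the count of `0`s modulo 3; the second has 5 states tracking whether and how much of `1011` has been seen. A product state is a pair (one from each), accepting exactly when both do.
A 15-state machine:
          0    1  
>  S0     S1   S2 
   S1     S3   S4 
   S2     S5   S2 
   S3     S0   S6 
   S4     S7   S4 
   S5     S3   S8 
   S6     S9   S6 
   S7     S0  S10 
   S8     S7  S11 
   S9     S1  S12 
   S10    S9  S13 
 * S11   S13  S11 
   S12    S5  S14 
   S13   S14  S13 
   S14   S11  S14 
(> = start, * = accepting)

start=S0 accept=S11 S0-0->S1 S0-1->S2 S1-0->S3 S1-1->S4 S2-0->S5 S2-1->S2 S3-0->S0 S3-1->S6 S4-0->S7 S4-1->S4 S5-0->S3 S5-1->S8 S6-0->S9 S6-1->S6 S7-0->S0 S7-1->S10 S8-0->S7 S8-1->S11 S9-0->S1 S9-1->S12 S10-0->S9 S10-1->S13 S11-0->S13 S11-1->S11 S12-0->S5 S12-1->S14 S13-0->S14 S13-1->S13 S14-0->S11 S14-1->S14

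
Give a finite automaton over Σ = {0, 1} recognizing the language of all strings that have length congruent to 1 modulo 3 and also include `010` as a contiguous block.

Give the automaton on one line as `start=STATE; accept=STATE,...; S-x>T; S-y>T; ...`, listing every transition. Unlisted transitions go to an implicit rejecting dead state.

Run two small machines in parallel and take their product. The first has 3 states tracking the input length modulo 3; the second has 4 states tracking whether and how much of `010` has been seen. A product state is a pair (one from each), accepting exactly when both do.
With 12 states:
       0  1 
>  A   B  C 
   B   D  E 
   C   D  F 
   D   G  H 
   E   I  A 
   F   G  A 
   G   B  J 
   H   K  C 
   I   K  K 
   J   L  F 
 * K   L  L 
   L   I  I 
(> = start, * = accepting)

start=A; accept=K; A-0>B; A-1>C; B-0>D; B-1>E; C-0>D; C-1>F; D-0>G; D-1>H; E-0>I; E-1>A; F-0>G; F-1>A; G-0>B; G-1>J; H-0>K; H-1>C; I-0>K; I-1>K; J-0>L; J-1>F; K-0>L; K-1>L; L-0>I; L-1>I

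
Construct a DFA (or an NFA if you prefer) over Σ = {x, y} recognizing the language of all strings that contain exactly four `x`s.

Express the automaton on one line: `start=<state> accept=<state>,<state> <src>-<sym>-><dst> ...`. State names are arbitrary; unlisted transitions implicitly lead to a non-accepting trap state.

Only the number of `x`s matters, and only up to 5. Make a chain q0 → q1 → q2 → q3 → q4 → q5 advanced by each `x` (with q5 absorbing); every other symbol self-loops. The accepting set is {q4}.
        x   y  
>  q0   q1  q0 
   q1   q2  q1 
   q2   q3  q2 
   q3   q4  q3 
 * q4   q5  q4 
   q5   q5  q5 
(> = start, * = accepting)

start=q0 accept=q4 q0-x->q1 q0-y->q0 q1-x->q2 q1-y->q1 q2-x->q3 q2-y->q2 q3-x->q4 q3-y->q3 q4-x->q5 q4-y->q4 q5-x->q5 q5-y->q5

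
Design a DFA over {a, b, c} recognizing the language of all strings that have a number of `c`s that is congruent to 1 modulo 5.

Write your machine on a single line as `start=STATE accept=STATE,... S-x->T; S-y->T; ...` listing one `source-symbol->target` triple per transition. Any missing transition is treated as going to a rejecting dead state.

start=s0; accept=s1; s0-a->s0; s0-b->s0; s0-c->s1; s1-a->s1; s1-b->s1; s1-c->s2; s2-a->s2; s2-b->s2; s2-c->s3; s3-a->s3; s3-b->s3; s3-c->s4; s4-a->s4; s4-b->s4; s4-c->s0

Keep the running count of `c`s modulo 5: each `c` advances along the cycle s0 → s1 → s2 → s3 → s4 → s0 while other symbols loop. Accept at s1.
A 5-state machine:
        a   b   c  
>  s0   s0  s0  s1 
 * s1   s1  s1  s2 
   s2   s2  s2  s3 
   s3   s3  s3  s4 
   s4   s4  s4  s0 
(> = start, * = accepting)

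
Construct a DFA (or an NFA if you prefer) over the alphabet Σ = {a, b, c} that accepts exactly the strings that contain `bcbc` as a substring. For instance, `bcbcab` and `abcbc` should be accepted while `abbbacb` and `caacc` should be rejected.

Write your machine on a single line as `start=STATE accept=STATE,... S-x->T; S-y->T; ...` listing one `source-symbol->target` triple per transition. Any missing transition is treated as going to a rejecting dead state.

start=q0; accept=q4; q0-a->q0; q0-b->q1; q0-c->q0; q1-a->q0; q1-b->q1; q1-c->q2; q2-a->q0; q2-b->q3; q2-c->q0; q3-a->q0; q3-b->q1; q3-c->q4; q4-a->q4; q4-b->q4; q4-c->q4

Track how much of `bcbc` has been matched so far: state q0 is no progress, q4 is the absorbing accept state reached once `bcbc` has occurred. Intermediate states record partial matches; on a mismatch, fall back to the longest reusable overlap.
A 5-state machine:
        a   b   c  
>  q0   q0  q1  q0 
   q1   q0  q1  q2 
   q2   q0  q3  q0 
   q3   q0  q1  q4 
 * q4   q4  q4  q4 
(> = start, * = accepting)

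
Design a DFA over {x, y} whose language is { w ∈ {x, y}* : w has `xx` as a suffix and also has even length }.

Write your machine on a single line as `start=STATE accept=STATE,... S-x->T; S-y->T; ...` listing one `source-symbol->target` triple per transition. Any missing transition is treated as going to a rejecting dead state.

start=q0; accept=q3; q0-x->q1; q0-y->q2; q1-x->q3; q1-y->q0; q2-x->q0; q2-y->q0; q3-x->q1; q3-y->q2

Handle the two conditions separately and then intersect. The first has 3 states tracking how much of the suffix `xx` has currently been matched; the second has 2 states tracking the input length modulo 2. A product state is a pair (one from each), accepting exactly when both do. Minimizing collapses redundant product states.
4 states suffice.
        x   y  
>  q0   q1  q2 
   q1   q3  q0 
   q2   q0  q0 
 * q3   q1  q2 
(> = start, * = accepting)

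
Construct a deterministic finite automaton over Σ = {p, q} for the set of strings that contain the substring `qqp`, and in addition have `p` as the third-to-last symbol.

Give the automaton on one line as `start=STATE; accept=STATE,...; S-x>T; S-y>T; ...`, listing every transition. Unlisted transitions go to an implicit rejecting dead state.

Build one automaton per condition and run them in lockstep. The first has 4 states tracking whether and how much of `qqp` has been seen; the second has 15 states tracking the last 3 symbols read. A product state is a pair (one from each), accepting exactly when both do. Minimizing collapses redundant product states.
        p   q  
>  s0   s0  s1 
   s1   s0  s2 
   s2   s3  s2 
   s3   s4  s5 
   s4   s6  s7 
   s5   s8  s9 
 * s6   s6  s7 
 * s7   s8  s9 
 * s8   s4  s5 
 * s9   s3  s2 
(> = start, * = accepting)

start=s0; accept=s6,s7,s8,s9; s0-p>s0; s0-q>s1; s1-p>s0; s1-q>s2; s2-p>s3; s2-q>s2; s3-p>s4; s3-q>s5; s4-p>s6; s4-q>s7; s5-p>s8; s5-q>s9; s6-p>s6; s6-q>s7; s7-p>s8; s7-q>s9; s8-p>s4; s8-q>s5; s9-p>s3; s9-q>s2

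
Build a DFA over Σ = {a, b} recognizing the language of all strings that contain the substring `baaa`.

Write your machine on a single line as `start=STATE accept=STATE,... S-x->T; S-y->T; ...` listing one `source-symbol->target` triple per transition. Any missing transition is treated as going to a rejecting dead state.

States S0..S3 record the length of the longest prefix of `baaa` that matches the current input suffix. Reaching S4 means `baaa` has been seen, and we stay there forever. Accept from S4.
A 5-state machine:
        a   b  
>  S0   S0  S1 
   S1   S2  S1 
   S2   S3  S1 
   S3   S4  S1 
 * S4   S4  S4 
(> = start, * = accepting)

start=S0; accept=S4; S0-a->S0; S0-b->S1; S1-a->S2; S1-b->S1; S2-a->S3; S2-b->S1; S3-a->S4; S3-b->S1; S4-a->S4; S4-b->S4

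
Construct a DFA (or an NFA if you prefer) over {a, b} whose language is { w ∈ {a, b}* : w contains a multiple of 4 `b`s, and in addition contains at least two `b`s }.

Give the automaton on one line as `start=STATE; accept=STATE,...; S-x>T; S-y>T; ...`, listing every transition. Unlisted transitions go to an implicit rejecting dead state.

Run two small machines in parallel and take their product. The first has 4 states tracking the count of `b`s modulo 4; the second has 4 states tracking the count of `b`s, saturating at 3. A product state is a pair (one from each), accepting exactly when both do.
7 states suffice.
        a   b  
>  q0   q0  q1 
   q1   q1  q2 
   q2   q2  q3 
   q3   q3  q4 
 * q4   q4  q5 
   q5   q5  q6 
   q6   q6  q3 
(> = start, * = accepting)

start=q0; accept=q4; q0-a>q0; q0-b>q1; q1-a>q1; q1-b>q2; q2-a>q2; q2-b>q3; q3-a>q3; q3-b>q4; q4-a>q4; q4-b>q5; q5-a>q5; q5-b>q6; q6-a>q6; q6-b>q3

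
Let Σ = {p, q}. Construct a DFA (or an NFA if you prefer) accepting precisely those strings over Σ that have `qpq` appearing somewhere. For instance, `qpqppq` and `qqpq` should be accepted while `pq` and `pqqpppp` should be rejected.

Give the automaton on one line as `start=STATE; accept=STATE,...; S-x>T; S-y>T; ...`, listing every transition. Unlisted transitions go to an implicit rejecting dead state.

start=A; accept=D; A-p>A; A-q>B; B-p>C; B-q>B; C-p>A; C-q>D; D-p>D; D-q>D

Track how much of `qpq` has been matched so far: state A is no progress, D is the absorbing accept state reached once `qpq` has occurred. Intermediate states record partial matches; on a mismatch, fall back to the longest reusable overlap.
       p  q 
>  A   A  B 
   B   C  B 
   C   A  D 
 * D   D  D 
(> = start, * = accepting)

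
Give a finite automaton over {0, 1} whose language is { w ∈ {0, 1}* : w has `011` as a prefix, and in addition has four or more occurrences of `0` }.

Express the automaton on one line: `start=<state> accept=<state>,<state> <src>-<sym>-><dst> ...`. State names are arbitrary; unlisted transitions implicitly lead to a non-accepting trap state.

start=A accept=H A-0->B A-1->C B-0->C B-1->D C-0->C C-1->C D-0->C D-1->E E-0->F E-1->E F-0->G F-1->F G-0->H G-1->G H-0->H H-1->H

Build one automaton per condition and run them in lockstep. The first has 5 states tracking whether the input so far still matches the prefix `011`; the second has 6 states tracking the count of `0`s, saturating at 5. A product state is a pair (one from each), accepting exactly when both do. After merging equivalent states the machine shrinks.
An 8-state machine:
       0  1 
>  A   B  C 
   B   C  D 
   C   C  C 
   D   C  E 
   E   F  E 
   F   G  F 
   G   H  G 
 * H   H  H 
(> = start, * = accepting)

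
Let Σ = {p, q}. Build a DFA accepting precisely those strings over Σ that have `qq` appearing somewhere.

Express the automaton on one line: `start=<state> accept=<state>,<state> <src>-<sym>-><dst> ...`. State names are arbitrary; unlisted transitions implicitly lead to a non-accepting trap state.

States A..B record the length of the longest prefix of `qq` that matches the current input suffix. Reaching C means `qq` has been seen, and we stay there forever. Accept from C.
A 3-state machine:
       p  q 
>  A   A  B 
   B   A  C 
 * C   C  C 
(> = start, * = accepting)

start=A accept=C A-p->A A-q->B B-p->A B-q->C C-p->C C-q->C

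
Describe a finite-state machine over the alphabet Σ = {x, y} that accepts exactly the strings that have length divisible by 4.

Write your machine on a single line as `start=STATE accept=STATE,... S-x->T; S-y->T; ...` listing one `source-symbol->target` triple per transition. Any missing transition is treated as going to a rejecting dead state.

Only the length mod 4 matters, so use a 4-cycle: from any state, every input symbol moves to the next state, wrapping S3 back to S0. Mark S0 accepting.
        x   y  
>* S0   S1  S1 
   S1   S2  S2 
   S2   S3  S3 
   S3   S0  S0 
(> = start, * = accepting)

start=S0; accept=S0; S0-x->S1; S0-y->S1; S1-x->S2; S1-y->S2; S2-x->S3; S2-y->S3; S3-x->S0; S3-y->S0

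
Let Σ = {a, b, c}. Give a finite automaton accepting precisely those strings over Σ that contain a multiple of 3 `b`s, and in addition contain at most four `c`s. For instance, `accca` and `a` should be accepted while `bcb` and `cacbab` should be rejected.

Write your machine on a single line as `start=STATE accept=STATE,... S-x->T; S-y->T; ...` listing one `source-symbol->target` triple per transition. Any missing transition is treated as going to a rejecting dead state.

start=q0; accept=q0,q2,q5,q8,q11; q0-a->q0; q0-b->q1; q0-c->q2; q1-a->q1; q1-b->q3; q1-c->q4; q2-a->q2; q2-b->q4; q2-c->q5; q3-a->q3; q3-b->q0; q3-c->q6; q4-a->q4; q4-b->q6; q4-c->q7; q5-a->q5; q5-b->q7; q5-c->q8; q6-a->q6; q6-b->q2; q6-c->q9; q7-a->q7; q7-b->q9; q7-c->q10; q8-a->q8; q8-b->q10; q8-c->q11; q9-a->q9; q9-b->q5; q9-c->q12; q10-a->q10; q10-b->q12; q10-c->q13; q11-a->q11; q11-b->q13; q11-c->q14; q12-a->q12; q12-b->q8; q12-c->q15; q13-a->q13; q13-b->q15; q13-c->q14; q14-a->q14; q14-b->q14; q14-c->q14; q15-a->q15; q15-b->q11; q15-c->q14

Build one automaton per condition and run them in lockstep. The first has 3 states tracking the count of `b`s modulo 3; the second has 6 states tracking the count of `c`s, saturating at 5. A product state is a pair (one from each), accepting exactly when both do. Equivalent product states are then merged.
          a    b    c  
>* q0     q0   q1   q2 
   q1     q1   q3   q4 
 * q2     q2   q4   q5 
   q3     q3   q0   q6 
   q4     q4   q6   q7 
 * q5     q5   q7   q8 
   q6     q6   q2   q9 
   q7     q7   q9  q10 
 * q8     q8  q10  q11 
   q9     q9   q5  q12 
   q10   q10  q12  q13 
 * q11   q11  q13  q14 
   q12   q12   q8  q15 
   q13   q13  q15  q14 
   q14   q14  q14  q14 
   q15   q15  q11  q14 
(> = start, * = accepting)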